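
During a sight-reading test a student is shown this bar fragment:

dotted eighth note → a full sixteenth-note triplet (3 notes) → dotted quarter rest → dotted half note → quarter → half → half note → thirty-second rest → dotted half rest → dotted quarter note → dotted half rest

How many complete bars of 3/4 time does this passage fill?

One bar of 3/4 = 24 thirty-second notes.
In thirty-second notes: dotted eighth note = 6; a full sixteenth-note triplet (3 notes) (three triplet sixteenths span one eighth) = 4; dotted quarter rest = 12; dotted half note = 24; quarter = 8; half = 16; half note = 16; thirty-second rest = 1; dotted half rest = 24; dotted quarter note = 12; dotted half rest = 24.
Total: 6 + 4 + 12 + 24 + 8 + 16 + 16 + 1 + 24 + 12 + 24 = 147.
147 ÷ 24 = 6 complete bars with 3 left over.

6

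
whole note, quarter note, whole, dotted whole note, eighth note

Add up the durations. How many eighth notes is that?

31

In eighth notes: whole note = 8; quarter note = 2; whole = 8; dotted whole note = 12; eighth note = 1.
Altogether 8 + 2 + 8 + 12 + 1 = 31 eighth notes.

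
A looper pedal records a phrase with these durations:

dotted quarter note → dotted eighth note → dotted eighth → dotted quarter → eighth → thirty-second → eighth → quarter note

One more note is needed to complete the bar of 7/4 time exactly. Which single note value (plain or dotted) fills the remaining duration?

dotted sixteenth note

The bar of 7/4 = 56 thirty-second notes.
Each duration in thirty-second notes: dotted quarter note = 12; dotted eighth note = 6; dotted eighth = 6; dotted quarter = 12; eighth = 4; thirty-second = 1; eighth = 4; quarter note = 8.
Adding: 12 + 6 + 6 + 12 + 4 + 1 + 4 + 8 = 53.
Remaining: 56 − 53 = 3 thirty-second notes, which is a dotted sixteenth note.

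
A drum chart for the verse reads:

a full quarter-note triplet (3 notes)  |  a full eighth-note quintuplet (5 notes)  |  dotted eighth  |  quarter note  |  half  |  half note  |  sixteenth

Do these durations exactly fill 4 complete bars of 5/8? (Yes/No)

One bar of 5/8 = 10 sixteenth notes, so 4 bars = 40.
Convert each value to sixteenth notes: a full quarter-note triplet (3 notes) (three triplet quarters span one half) = 8; a full eighth-note quintuplet (5 notes) (five quintuplet eighths span one half) = 8; dotted eighth = 3; quarter note = 4; half = 8; half note = 8; sixteenth = 1.
Altogether 8 + 8 + 3 + 4 + 8 + 8 + 1 = 40.
40 equals 40, so the answer is Yes.

Yes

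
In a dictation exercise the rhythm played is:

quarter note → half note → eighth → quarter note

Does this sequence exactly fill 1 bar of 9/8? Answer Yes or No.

One bar of 9/8 = 9 eighth notes.
Each duration in eighth notes: quarter note = 2; half note = 4; eighth = 1; quarter note = 2.
Total: 2 + 4 + 1 + 2 = 9.
9 equals 9, so the answer is Yes.

Yes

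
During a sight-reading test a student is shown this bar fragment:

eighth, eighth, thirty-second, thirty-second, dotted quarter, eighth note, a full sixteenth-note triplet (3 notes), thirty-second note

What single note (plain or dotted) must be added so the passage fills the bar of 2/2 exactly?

thirty-second note

The bar of 2/2 = 32 thirty-second notes.
Convert each value to thirty-second notes: eighth = 4; eighth = 4; thirty-second = 1; thirty-second = 1; dotted quarter = 12; eighth note = 4; a full sixteenth-note triplet (3 notes) (three triplet sixteenths span one eighth) = 4; thirty-second note = 1.
Adding: 4 + 4 + 1 + 1 + 12 + 4 + 4 + 1 = 31.
Remaining: 32 − 31 = 1 thirty-second note, which is a thirty-second note.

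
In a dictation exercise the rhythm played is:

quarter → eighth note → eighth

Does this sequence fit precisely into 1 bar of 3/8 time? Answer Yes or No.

No

One bar of 3/8 = 3 eighth notes.
Each duration in eighth notes: quarter = 2; eighth note = 1; eighth = 1.
Altogether 2 + 1 + 1 = 4.
4 exceeds 3, so the answer is No.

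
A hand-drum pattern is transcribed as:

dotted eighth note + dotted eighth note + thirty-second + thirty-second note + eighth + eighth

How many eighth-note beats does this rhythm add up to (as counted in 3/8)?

5.5

One eighth-note beat = 4 thirty-second notes.
Each duration in thirty-second notes: dotted eighth note = 6; dotted eighth note = 6; thirty-second = 1; thirty-second note = 1; eighth = 4; eighth = 4.
Total: 6 + 6 + 1 + 1 + 4 + 4 = 22.
22 ÷ 4 = 5.5 beats.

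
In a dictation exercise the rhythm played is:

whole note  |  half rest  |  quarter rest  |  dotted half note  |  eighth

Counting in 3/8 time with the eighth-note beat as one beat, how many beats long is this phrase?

21

One eighth-note beat = 2 sixteenth notes.
Each duration in sixteenth notes: whole note = 16; half rest = 8; quarter rest = 4; dotted half note = 12; eighth = 2.
Total: 16 + 8 + 4 + 12 + 2 = 42.
42 ÷ 2 = 21 beats.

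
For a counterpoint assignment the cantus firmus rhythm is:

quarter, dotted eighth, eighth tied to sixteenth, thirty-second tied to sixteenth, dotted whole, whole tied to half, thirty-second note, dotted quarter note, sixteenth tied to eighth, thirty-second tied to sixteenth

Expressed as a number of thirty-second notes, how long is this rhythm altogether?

Express everything in thirty-second notes: quarter = 8; dotted eighth = 6; eighth tied to sixteenth (eighth + sixteenth) = 6; thirty-second tied to sixteenth (thirty-second + sixteenth) = 3; dotted whole = 48; whole tied to half (whole + half) = 48; thirty-second note = 1; dotted quarter note = 12; sixteenth tied to eighth (sixteenth + eighth) = 6; thirty-second tied to sixteenth (thirty-second + sixteenth) = 3.
Sum: 8 + 6 + 6 + 3 + 48 + 48 + 1 + 12 + 6 + 3 = 141 thirty-second notes.

141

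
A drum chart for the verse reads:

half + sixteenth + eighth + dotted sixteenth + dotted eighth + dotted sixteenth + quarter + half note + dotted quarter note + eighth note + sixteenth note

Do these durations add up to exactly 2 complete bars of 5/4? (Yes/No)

One bar of 5/4 = 40 thirty-second notes, so 2 bars = 80.
Each duration in thirty-second notes: half = 16; sixteenth = 2; eighth = 4; dotted sixteenth = 3; dotted eighth = 6; dotted sixteenth = 3; quarter = 8; half note = 16; dotted quarter note = 12; eighth note = 4; sixteenth note = 2.
Total: 16 + 2 + 4 + 3 + 6 + 3 + 8 + 16 + 12 + 4 + 2 = 76.
76 falls short of 80, so the answer is No.

No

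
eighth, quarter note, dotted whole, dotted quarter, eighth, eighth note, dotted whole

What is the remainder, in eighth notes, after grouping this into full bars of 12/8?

One bar of 12/8 = 12 eighth notes.
In eighth notes: eighth = 1; quarter note = 2; dotted whole = 12; dotted quarter = 3; eighth = 1; eighth note = 1; dotted whole = 12.
Sum: 1 + 2 + 12 + 3 + 1 + 1 + 12 = 32.
32 ÷ 12 = 2 complete bars with 8 eighth notes remaining.

8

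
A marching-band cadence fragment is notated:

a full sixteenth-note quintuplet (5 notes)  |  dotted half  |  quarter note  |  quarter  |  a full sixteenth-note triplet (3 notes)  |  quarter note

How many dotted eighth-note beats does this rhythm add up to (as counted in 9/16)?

One dotted eighth-note beat = 3 sixteenth notes.
Express everything in sixteenth notes: a full sixteenth-note quintuplet (5 notes) (five quintuplet sixteenths span one quarter) = 4; dotted half = 12; quarter note = 4; quarter = 4; a full sixteenth-note triplet (3 notes) (three triplet sixteenths span one eighth) = 2; quarter note = 4.
Altogether 4 + 12 + 4 + 4 + 2 + 4 = 30.
30 ÷ 3 = 10 beats.

10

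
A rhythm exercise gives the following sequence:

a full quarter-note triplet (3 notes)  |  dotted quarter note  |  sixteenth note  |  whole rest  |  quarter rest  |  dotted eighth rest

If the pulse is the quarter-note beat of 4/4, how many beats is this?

One quarter-note beat = 4 sixteenth notes.
Working in sixteenth notes: a full quarter-note triplet (3 notes) (three triplet quarters span one half) = 8; dotted quarter note = 6; sixteenth note = 1; whole rest = 16; quarter rest = 4; dotted eighth rest = 3.
Adding: 8 + 6 + 1 + 16 + 4 + 3 = 38.
38 ÷ 4 = 9.5 beats.

9.5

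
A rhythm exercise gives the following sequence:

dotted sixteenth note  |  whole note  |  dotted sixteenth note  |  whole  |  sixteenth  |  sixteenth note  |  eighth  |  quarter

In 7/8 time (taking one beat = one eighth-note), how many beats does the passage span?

One eighth-note beat = 4 thirty-second notes.
Convert each value to thirty-second notes: dotted sixteenth note = 3; whole note = 32; dotted sixteenth note = 3; whole = 32; sixteenth = 2; sixteenth note = 2; eighth = 4; quarter = 8.
Total: 3 + 32 + 3 + 32 + 2 + 2 + 4 + 8 = 86.
86 ÷ 4 = 21.5 beats.

21.5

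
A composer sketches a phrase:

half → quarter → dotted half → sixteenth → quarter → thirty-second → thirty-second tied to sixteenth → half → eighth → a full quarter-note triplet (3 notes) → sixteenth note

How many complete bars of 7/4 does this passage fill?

1

One bar of 7/4 = 56 thirty-second notes.
Each duration in thirty-second notes: half = 16; quarter = 8; dotted half = 24; sixteenth = 2; quarter = 8; thirty-second = 1; thirty-second tied to sixteenth (thirty-second + sixteenth) = 3; half = 16; eighth = 4; a full quarter-note triplet (3 notes) (three triplet quarters span one half) = 16; sixteenth note = 2.
Adding: 16 + 8 + 24 + 2 + 8 + 1 + 3 + 16 + 4 + 16 + 2 = 100.
100 ÷ 56 = 1 complete bar with 44 left over.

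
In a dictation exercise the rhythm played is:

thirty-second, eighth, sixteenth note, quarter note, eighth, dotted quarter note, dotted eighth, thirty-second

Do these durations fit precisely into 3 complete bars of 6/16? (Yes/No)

One bar of 6/16 = 12 thirty-second notes, so 3 bars = 36.
Each duration in thirty-second notes: thirty-second = 1; eighth = 4; sixteenth note = 2; quarter note = 8; eighth = 4; dotted quarter note = 12; dotted eighth = 6; thirty-second = 1.
Altogether 1 + 4 + 2 + 8 + 4 + 12 + 6 + 1 = 38.
38 exceeds 36, so the answer is No.

No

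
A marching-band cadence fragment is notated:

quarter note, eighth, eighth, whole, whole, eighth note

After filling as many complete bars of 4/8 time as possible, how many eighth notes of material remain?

1

One bar of 4/8 = 4 eighth notes.
In eighth notes: quarter note = 2; eighth = 1; eighth = 1; whole = 8; whole = 8; eighth note = 1.
Sum: 2 + 1 + 1 + 8 + 8 + 1 = 21.
21 ÷ 4 = 5 complete bars with 1 eighth note remaining.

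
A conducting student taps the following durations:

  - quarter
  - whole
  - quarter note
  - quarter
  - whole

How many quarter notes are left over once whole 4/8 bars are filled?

One bar of 4/8 = 2 quarter notes.
Convert each value to quarter notes: quarter = 1; whole = 4; quarter note = 1; quarter = 1; whole = 4.
Adding: 1 + 4 + 1 + 1 + 4 = 11.
11 ÷ 2 = 5 complete bars with 1 quarter note remaining.

1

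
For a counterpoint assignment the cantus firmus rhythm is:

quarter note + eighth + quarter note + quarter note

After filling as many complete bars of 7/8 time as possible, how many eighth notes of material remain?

0

One bar of 7/8 = 7 eighth notes.
Convert each value to eighth notes: quarter note = 2; eighth = 1; quarter note = 2; quarter note = 2.
Altogether 2 + 1 + 2 + 2 = 7.
7 ÷ 7 = 1 complete bar with 0 eighth notes remaining.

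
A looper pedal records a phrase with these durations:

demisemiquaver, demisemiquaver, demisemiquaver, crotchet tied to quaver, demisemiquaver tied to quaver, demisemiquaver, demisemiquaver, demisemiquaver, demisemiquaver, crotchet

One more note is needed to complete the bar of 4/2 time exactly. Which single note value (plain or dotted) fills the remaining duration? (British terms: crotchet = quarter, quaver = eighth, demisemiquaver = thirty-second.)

whole note

The bar of 4/2 = 64 thirty-second notes.
Each duration in thirty-second notes: demisemiquaver = 1; demisemiquaver = 1; demisemiquaver = 1; crotchet tied to quaver (crotchet + quaver) = 12; demisemiquaver tied to quaver (demisemiquaver + quaver) = 5; demisemiquaver = 1; demisemiquaver = 1; demisemiquaver = 1; demisemiquaver = 1; crotchet = 8.
Adding: 1 + 1 + 1 + 12 + 5 + 1 + 1 + 1 + 1 + 8 = 32.
Remaining: 64 − 32 = 32 thirty-second notes, which is a whole note.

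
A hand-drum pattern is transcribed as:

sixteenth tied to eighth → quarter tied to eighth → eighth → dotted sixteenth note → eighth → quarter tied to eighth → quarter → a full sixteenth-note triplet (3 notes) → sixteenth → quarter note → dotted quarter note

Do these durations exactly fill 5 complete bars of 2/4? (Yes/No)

No

One bar of 2/4 = 16 thirty-second notes, so 5 bars = 80.
In thirty-second notes: sixteenth tied to eighth (sixteenth + eighth) = 6; quarter tied to eighth (quarter + eighth) = 12; eighth = 4; dotted sixteenth note = 3; eighth = 4; quarter tied to eighth (quarter + eighth) = 12; quarter = 8; a full sixteenth-note triplet (3 notes) (three triplet sixteenths span one eighth) = 4; sixteenth = 2; quarter note = 8; dotted quarter note = 12.
Altogether 6 + 12 + 4 + 3 + 4 + 12 + 8 + 4 + 2 + 8 + 12 = 75.
75 falls short of 80, so the answer is No.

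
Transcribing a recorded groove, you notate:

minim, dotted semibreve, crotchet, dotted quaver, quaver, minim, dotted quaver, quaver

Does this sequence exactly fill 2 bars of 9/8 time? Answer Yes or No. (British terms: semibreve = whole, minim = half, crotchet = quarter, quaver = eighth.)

One bar of 9/8 = 18 sixteenth notes, so 2 bars = 36.
Working in sixteenth notes: minim = 8; dotted semibreve = 24; crotchet = 4; dotted quaver = 3; quaver = 2; minim = 8; dotted quaver = 3; quaver = 2.
Altogether 8 + 24 + 4 + 3 + 2 + 8 + 3 + 2 = 54.
54 exceeds 36, so the answer is No.

No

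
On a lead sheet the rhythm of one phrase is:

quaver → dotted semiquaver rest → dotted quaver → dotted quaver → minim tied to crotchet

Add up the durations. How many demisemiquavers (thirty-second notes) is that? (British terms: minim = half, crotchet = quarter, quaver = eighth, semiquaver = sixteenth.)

43

Express everything in thirty-second notes: quaver = 4; dotted semiquaver rest = 3; dotted quaver = 6; dotted quaver = 6; minim tied to crotchet (minim + crotchet) = 24.
Total: 4 + 3 + 6 + 6 + 24 = 43 thirty-second notes.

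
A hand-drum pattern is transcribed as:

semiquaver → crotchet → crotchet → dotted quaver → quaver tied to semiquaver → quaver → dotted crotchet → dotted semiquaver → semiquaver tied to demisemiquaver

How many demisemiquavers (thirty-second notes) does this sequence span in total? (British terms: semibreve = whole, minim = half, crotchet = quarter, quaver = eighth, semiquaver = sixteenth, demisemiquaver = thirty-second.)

52

Each duration in thirty-second notes: semiquaver = 2; crotchet = 8; crotchet = 8; dotted quaver = 6; quaver tied to semiquaver (quaver + semiquaver) = 6; quaver = 4; dotted crotchet = 12; dotted semiquaver = 3; semiquaver tied to demisemiquaver (semiquaver + demisemiquaver) = 3.
Sum: 2 + 8 + 8 + 6 + 6 + 4 + 12 + 3 + 3 = 52 thirty-second notes.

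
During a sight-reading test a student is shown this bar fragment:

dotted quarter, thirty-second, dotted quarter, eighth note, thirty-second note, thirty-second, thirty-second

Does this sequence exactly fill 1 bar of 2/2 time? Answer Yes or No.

Yes

One bar of 2/2 = 32 thirty-second notes.
Express everything in thirty-second notes: dotted quarter = 12; thirty-second = 1; dotted quarter = 12; eighth note = 4; thirty-second note = 1; thirty-second = 1; thirty-second = 1.
Sum: 12 + 1 + 12 + 4 + 1 + 1 + 1 = 32.
32 equals 32, so the answer is Yes.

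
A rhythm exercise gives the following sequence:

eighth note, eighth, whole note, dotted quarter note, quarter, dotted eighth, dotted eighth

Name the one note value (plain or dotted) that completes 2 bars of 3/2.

2 bars of 3/2 = 48 sixteenth notes.
Convert each value to sixteenth notes: eighth note = 2; eighth = 2; whole note = 16; dotted quarter note = 6; quarter = 4; dotted eighth = 3; dotted eighth = 3.
Total: 2 + 2 + 16 + 6 + 4 + 3 + 3 = 36.
Remaining: 48 − 36 = 12 sixteenth notes, which is a dotted half note.

dotted half note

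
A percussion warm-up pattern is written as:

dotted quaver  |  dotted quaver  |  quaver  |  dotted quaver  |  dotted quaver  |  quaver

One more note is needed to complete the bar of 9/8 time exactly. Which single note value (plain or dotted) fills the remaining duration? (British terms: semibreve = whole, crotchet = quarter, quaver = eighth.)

The bar of 9/8 = 18 sixteenth notes.
Express everything in sixteenth notes: dotted quaver = 3; dotted quaver = 3; quaver = 2; dotted quaver = 3; dotted quaver = 3; quaver = 2.
Altogether 3 + 3 + 2 + 3 + 3 + 2 = 16.
Remaining: 18 − 16 = 2 sixteenth notes, which is a eighth note.

eighth note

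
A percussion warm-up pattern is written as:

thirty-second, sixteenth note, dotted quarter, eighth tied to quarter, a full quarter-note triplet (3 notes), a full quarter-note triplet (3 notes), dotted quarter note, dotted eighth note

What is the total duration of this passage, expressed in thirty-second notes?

77

Express everything in thirty-second notes: thirty-second = 1; sixteenth note = 2; dotted quarter = 12; eighth tied to quarter (eighth + quarter) = 12; a full quarter-note triplet (3 notes) (three triplet quarters span one half) = 16; a full quarter-note triplet (3 notes) (three triplet quarters span one half) = 16; dotted quarter note = 12; dotted eighth note = 6.
Altogether 1 + 2 + 12 + 12 + 16 + 16 + 12 + 6 = 77 thirty-second notes.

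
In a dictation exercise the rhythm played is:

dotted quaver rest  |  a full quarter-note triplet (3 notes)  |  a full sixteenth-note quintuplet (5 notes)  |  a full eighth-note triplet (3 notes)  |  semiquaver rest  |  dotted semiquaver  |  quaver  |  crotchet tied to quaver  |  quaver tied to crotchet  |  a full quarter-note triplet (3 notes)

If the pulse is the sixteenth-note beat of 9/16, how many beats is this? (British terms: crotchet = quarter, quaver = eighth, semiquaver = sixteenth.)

One sixteenth-note beat = 2 thirty-second notes.
Express everything in thirty-second notes: dotted quaver rest = 6; a full quarter-note triplet (3 notes) (three triplet quarters span one half) = 16; a full sixteenth-note quintuplet (5 notes) (five quintuplet sixteenths span one quarter) = 8; a full eighth-note triplet (3 notes) (three triplet eighths span one quarter) = 8; semiquaver rest = 2; dotted semiquaver = 3; quaver = 4; crotchet tied to quaver (crotchet + quaver) = 12; quaver tied to crotchet (quaver + crotchet) = 12; a full quarter-note triplet (3 notes) (three triplet quarters span one half) = 16.
Altogether 6 + 16 + 8 + 8 + 2 + 3 + 4 + 12 + 12 + 16 = 87.
87 ÷ 2 = 43.5 beats.

43.5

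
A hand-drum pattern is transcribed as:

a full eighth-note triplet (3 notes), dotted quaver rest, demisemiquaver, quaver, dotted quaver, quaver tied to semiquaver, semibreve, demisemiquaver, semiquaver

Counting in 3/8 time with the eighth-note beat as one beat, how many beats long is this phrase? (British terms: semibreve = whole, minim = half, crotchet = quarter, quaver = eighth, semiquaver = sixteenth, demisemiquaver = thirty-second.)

One eighth-note beat = 4 thirty-second notes.
Each duration in thirty-second notes: a full eighth-note triplet (3 notes) (three triplet eighths span one quarter) = 8; dotted quaver rest = 6; demisemiquaver = 1; quaver = 4; dotted quaver = 6; quaver tied to semiquaver (quaver + semiquaver) = 6; semibreve = 32; demisemiquaver = 1; semiquaver = 2.
Adding: 8 + 6 + 1 + 4 + 6 + 6 + 32 + 1 + 2 = 66.
66 ÷ 4 = 16.5 beats.

16.5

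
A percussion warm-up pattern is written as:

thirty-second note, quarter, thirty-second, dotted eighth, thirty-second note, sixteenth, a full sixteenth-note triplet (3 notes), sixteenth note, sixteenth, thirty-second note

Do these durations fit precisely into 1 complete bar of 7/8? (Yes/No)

One bar of 7/8 = 28 thirty-second notes.
Convert each value to thirty-second notes: thirty-second note = 1; quarter = 8; thirty-second = 1; dotted eighth = 6; thirty-second note = 1; sixteenth = 2; a full sixteenth-note triplet (3 notes) (three triplet sixteenths span one eighth) = 4; sixteenth note = 2; sixteenth = 2; thirty-second note = 1.
Total: 1 + 8 + 1 + 6 + 1 + 2 + 4 + 2 + 2 + 1 = 28.
28 equals 28, so the answer is Yes.

Yes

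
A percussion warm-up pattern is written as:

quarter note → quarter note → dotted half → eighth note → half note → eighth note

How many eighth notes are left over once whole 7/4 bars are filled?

One bar of 7/4 = 14 eighth notes.
Each duration in eighth notes: quarter note = 2; quarter note = 2; dotted half = 6; eighth note = 1; half note = 4; eighth note = 1.
Altogether 2 + 2 + 6 + 1 + 4 + 1 = 16.
16 ÷ 14 = 1 complete bar with 2 eighth notes remaining.

2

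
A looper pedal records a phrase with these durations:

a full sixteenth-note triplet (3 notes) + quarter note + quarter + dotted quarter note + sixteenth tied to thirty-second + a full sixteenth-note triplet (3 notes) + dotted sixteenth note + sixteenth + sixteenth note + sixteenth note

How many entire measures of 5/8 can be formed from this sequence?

One bar of 5/8 = 20 thirty-second notes.
Working in thirty-second notes: a full sixteenth-note triplet (3 notes) (three triplet sixteenths span one eighth) = 4; quarter note = 8; quarter = 8; dotted quarter note = 12; sixteenth tied to thirty-second (sixteenth + thirty-second) = 3; a full sixteenth-note triplet (3 notes) (three triplet sixteenths span one eighth) = 4; dotted sixteenth note = 3; sixteenth = 2; sixteenth note = 2; sixteenth note = 2.
Adding: 4 + 8 + 8 + 12 + 3 + 4 + 3 + 2 + 2 + 2 = 48.
48 ÷ 20 = 2 complete bars with 8 left over.

2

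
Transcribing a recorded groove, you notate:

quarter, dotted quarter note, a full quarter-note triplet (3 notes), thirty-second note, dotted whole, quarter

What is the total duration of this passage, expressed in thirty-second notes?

Express everything in thirty-second notes: quarter = 8; dotted quarter note = 12; a full quarter-note triplet (3 notes) (three triplet quarters span one half) = 16; thirty-second note = 1; dotted whole = 48; quarter = 8.
Altogether 8 + 12 + 16 + 1 + 48 + 8 = 93 thirty-second notes.

93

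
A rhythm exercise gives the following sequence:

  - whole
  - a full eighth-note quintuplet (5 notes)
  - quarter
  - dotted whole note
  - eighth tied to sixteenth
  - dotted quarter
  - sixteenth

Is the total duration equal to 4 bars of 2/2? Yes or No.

One bar of 2/2 = 16 sixteenth notes, so 4 bars = 64.
In sixteenth notes: whole = 16; a full eighth-note quintuplet (5 notes) (five quintuplet eighths span one half) = 8; quarter = 4; dotted whole note = 24; eighth tied to sixteenth (eighth + sixteenth) = 3; dotted quarter = 6; sixteenth = 1.
Total: 16 + 8 + 4 + 24 + 3 + 6 + 1 = 62.
62 falls short of 64, so the answer is No.

No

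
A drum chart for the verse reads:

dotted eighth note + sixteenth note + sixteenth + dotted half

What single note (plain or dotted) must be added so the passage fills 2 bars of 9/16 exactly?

sixteenth note

2 bars of 9/16 = 18 sixteenth notes.
Express everything in sixteenth notes: dotted eighth note = 3; sixteenth note = 1; sixteenth = 1; dotted half = 12.
Total: 3 + 1 + 1 + 12 = 17.
Remaining: 18 − 17 = 1 sixteenth note, which is a sixteenth note.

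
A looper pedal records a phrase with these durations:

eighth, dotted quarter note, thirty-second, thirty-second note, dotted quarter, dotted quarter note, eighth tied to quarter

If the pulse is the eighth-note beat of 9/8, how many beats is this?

One eighth-note beat = 4 thirty-second notes.
Convert each value to thirty-second notes: eighth = 4; dotted quarter note = 12; thirty-second = 1; thirty-second note = 1; dotted quarter = 12; dotted quarter note = 12; eighth tied to quarter (eighth + quarter) = 12.
Total: 4 + 12 + 1 + 1 + 12 + 12 + 12 = 54.
54 ÷ 4 = 13.5 beats.

13.5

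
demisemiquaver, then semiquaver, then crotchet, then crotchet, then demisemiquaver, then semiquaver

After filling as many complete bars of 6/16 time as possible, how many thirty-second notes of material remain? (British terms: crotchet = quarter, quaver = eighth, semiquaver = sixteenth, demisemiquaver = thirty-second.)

10

One bar of 6/16 = 12 thirty-second notes.
Each duration in thirty-second notes: demisemiquaver = 1; semiquaver = 2; crotchet = 8; crotchet = 8; demisemiquaver = 1; semiquaver = 2.
Sum: 1 + 2 + 8 + 8 + 1 + 2 = 22.
22 ÷ 12 = 1 complete bar with 10 thirty-second notes remaining.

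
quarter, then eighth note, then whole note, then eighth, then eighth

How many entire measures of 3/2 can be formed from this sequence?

1

One bar of 3/2 = 12 eighth notes.
In eighth notes: quarter = 2; eighth note = 1; whole note = 8; eighth = 1; eighth = 1.
Adding: 2 + 1 + 8 + 1 + 1 = 13.
13 ÷ 12 = 1 complete bar with 1 left over.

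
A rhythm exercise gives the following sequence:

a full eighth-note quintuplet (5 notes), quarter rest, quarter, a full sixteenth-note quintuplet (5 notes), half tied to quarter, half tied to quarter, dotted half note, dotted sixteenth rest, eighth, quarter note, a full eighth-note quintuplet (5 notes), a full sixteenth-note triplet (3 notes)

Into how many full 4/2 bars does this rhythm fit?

2

One bar of 4/2 = 64 thirty-second notes.
In thirty-second notes: a full eighth-note quintuplet (5 notes) (five quintuplet eighths span one half) = 16; quarter rest = 8; quarter = 8; a full sixteenth-note quintuplet (5 notes) (five quintuplet sixteenths span one quarter) = 8; half tied to quarter (half + quarter) = 24; half tied to quarter (half + quarter) = 24; dotted half note = 24; dotted sixteenth rest = 3; eighth = 4; quarter note = 8; a full eighth-note quintuplet (5 notes) (five quintuplet eighths span one half) = 16; a full sixteenth-note triplet (3 notes) (three triplet sixteenths span one eighth) = 4.
Altogether 16 + 8 + 8 + 8 + 24 + 24 + 24 + 3 + 4 + 8 + 16 + 4 = 147.
147 ÷ 64 = 2 complete bars with 19 left over.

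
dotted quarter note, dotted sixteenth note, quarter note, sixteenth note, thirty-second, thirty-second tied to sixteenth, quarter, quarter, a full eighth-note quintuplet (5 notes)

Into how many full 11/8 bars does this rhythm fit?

1

One bar of 11/8 = 44 thirty-second notes.
Express everything in thirty-second notes: dotted quarter note = 12; dotted sixteenth note = 3; quarter note = 8; sixteenth note = 2; thirty-second = 1; thirty-second tied to sixteenth (thirty-second + sixteenth) = 3; quarter = 8; quarter = 8; a full eighth-note quintuplet (5 notes) (five quintuplet eighths span one half) = 16.
Sum: 12 + 3 + 8 + 2 + 1 + 3 + 8 + 8 + 16 = 61.
61 ÷ 44 = 1 complete bar with 17 left over.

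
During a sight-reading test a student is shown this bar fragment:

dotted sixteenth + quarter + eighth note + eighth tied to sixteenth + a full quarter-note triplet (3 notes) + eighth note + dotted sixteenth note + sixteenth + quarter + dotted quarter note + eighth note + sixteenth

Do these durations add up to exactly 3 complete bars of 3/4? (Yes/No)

Yes

One bar of 3/4 = 24 thirty-second notes, so 3 bars = 72.
Convert each value to thirty-second notes: dotted sixteenth = 3; quarter = 8; eighth note = 4; eighth tied to sixteenth (eighth + sixteenth) = 6; a full quarter-note triplet (3 notes) (three triplet quarters span one half) = 16; eighth note = 4; dotted sixteenth note = 3; sixteenth = 2; quarter = 8; dotted quarter note = 12; eighth note = 4; sixteenth = 2.
Sum: 3 + 8 + 4 + 6 + 16 + 4 + 3 + 2 + 8 + 12 + 4 + 2 = 72.
72 equals 72, so the answer is Yes.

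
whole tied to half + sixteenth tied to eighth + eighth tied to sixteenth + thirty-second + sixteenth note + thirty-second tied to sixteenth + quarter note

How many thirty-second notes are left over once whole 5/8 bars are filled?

One bar of 5/8 = 20 thirty-second notes.
Working in thirty-second notes: whole tied to half (whole + half) = 48; sixteenth tied to eighth (sixteenth + eighth) = 6; eighth tied to sixteenth (eighth + sixteenth) = 6; thirty-second = 1; sixteenth note = 2; thirty-second tied to sixteenth (thirty-second + sixteenth) = 3; quarter note = 8.
Adding: 48 + 6 + 6 + 1 + 2 + 3 + 8 = 74.
74 ÷ 20 = 3 complete bars with 14 thirty-second notes remaining.

14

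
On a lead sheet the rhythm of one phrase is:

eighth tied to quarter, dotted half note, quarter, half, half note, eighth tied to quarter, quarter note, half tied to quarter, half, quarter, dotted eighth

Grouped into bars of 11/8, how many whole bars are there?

3

One bar of 11/8 = 22 sixteenth notes.
Express everything in sixteenth notes: eighth tied to quarter (eighth + quarter) = 6; dotted half note = 12; quarter = 4; half = 8; half note = 8; eighth tied to quarter (eighth + quarter) = 6; quarter note = 4; half tied to quarter (half + quarter) = 12; half = 8; quarter = 4; dotted eighth = 3.
Altogether 6 + 12 + 4 + 8 + 8 + 6 + 4 + 12 + 8 + 4 + 3 = 75.
75 ÷ 22 = 3 complete bars with 9 left over.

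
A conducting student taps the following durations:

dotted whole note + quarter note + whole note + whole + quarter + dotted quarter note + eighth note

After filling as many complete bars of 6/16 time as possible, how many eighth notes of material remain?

One bar of 6/16 = 3 eighth notes.
Express everything in eighth notes: dotted whole note = 12; quarter note = 2; whole note = 8; whole = 8; quarter = 2; dotted quarter note = 3; eighth note = 1.
Adding: 12 + 2 + 8 + 8 + 2 + 3 + 1 = 36.
36 ÷ 3 = 12 complete bars with 0 eighth notes remaining.

0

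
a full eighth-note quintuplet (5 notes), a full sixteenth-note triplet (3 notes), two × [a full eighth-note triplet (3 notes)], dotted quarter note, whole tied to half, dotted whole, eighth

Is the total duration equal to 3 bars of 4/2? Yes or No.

One bar of 4/2 = 16 eighth notes, so 3 bars = 48.
Working in eighth notes: a full eighth-note quintuplet (5 notes) (five quintuplet eighths span one half) = 4; a full sixteenth-note triplet (3 notes) (three triplet sixteenths span one eighth) = 1; a full eighth-note triplet (3 notes) (three triplet eighths span one quarter) = 2; a full eighth-note triplet (3 notes) (three triplet eighths span one quarter) = 2; dotted quarter note = 3; whole tied to half (whole + half) = 12; dotted whole = 12; eighth = 1.
Total: 4 + 1 + 2 + 2 + 3 + 12 + 12 + 1 = 37.
37 falls short of 48, so the answer is No.

No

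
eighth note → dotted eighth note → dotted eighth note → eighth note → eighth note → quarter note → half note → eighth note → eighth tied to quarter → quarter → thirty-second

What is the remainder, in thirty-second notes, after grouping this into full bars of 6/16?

One bar of 6/16 = 12 thirty-second notes.
In thirty-second notes: eighth note = 4; dotted eighth note = 6; dotted eighth note = 6; eighth note = 4; eighth note = 4; quarter note = 8; half note = 16; eighth note = 4; eighth tied to quarter (eighth + quarter) = 12; quarter = 8; thirty-second = 1.
Total: 4 + 6 + 6 + 4 + 4 + 8 + 16 + 4 + 12 + 8 + 1 = 73.
73 ÷ 12 = 6 complete bars with 1 thirty-second note remaining.

1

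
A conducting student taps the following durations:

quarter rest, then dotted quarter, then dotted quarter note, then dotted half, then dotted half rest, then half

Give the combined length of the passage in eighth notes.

24

Convert each value to eighth notes: quarter rest = 2; dotted quarter = 3; dotted quarter note = 3; dotted half = 6; dotted half rest = 6; half = 4.
Altogether 2 + 3 + 3 + 6 + 6 + 4 = 24 eighth notes.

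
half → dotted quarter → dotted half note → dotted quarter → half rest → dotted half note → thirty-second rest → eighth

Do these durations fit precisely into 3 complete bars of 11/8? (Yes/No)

No

One bar of 11/8 = 44 thirty-second notes, so 3 bars = 132.
Each duration in thirty-second notes: half = 16; dotted quarter = 12; dotted half note = 24; dotted quarter = 12; half rest = 16; dotted half note = 24; thirty-second rest = 1; eighth = 4.
Total: 16 + 12 + 24 + 12 + 16 + 24 + 1 + 4 = 109.
109 falls short of 132, so the answer is No.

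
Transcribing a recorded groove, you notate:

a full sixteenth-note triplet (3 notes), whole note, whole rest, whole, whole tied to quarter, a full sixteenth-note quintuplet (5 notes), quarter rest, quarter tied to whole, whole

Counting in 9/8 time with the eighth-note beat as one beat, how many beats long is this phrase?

57

One eighth-note beat = 2 sixteenth notes.
In sixteenth notes: a full sixteenth-note triplet (3 notes) (three triplet sixteenths span one eighth) = 2; whole note = 16; whole rest = 16; whole = 16; whole tied to quarter (whole + quarter) = 20; a full sixteenth-note quintuplet (5 notes) (five quintuplet sixteenths span one quarter) = 4; quarter rest = 4; quarter tied to whole (quarter + whole) = 20; whole = 16.
Total: 2 + 16 + 16 + 16 + 20 + 4 + 4 + 20 + 16 = 114.
114 ÷ 2 = 57 beats.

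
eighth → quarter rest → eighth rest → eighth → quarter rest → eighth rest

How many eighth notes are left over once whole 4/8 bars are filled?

0

One bar of 4/8 = 4 eighth notes.
Convert each value to eighth notes: eighth = 1; quarter rest = 2; eighth rest = 1; eighth = 1; quarter rest = 2; eighth rest = 1.
Altogether 1 + 2 + 1 + 1 + 2 + 1 = 8.
8 ÷ 4 = 2 complete bars with 0 eighth notes remaining.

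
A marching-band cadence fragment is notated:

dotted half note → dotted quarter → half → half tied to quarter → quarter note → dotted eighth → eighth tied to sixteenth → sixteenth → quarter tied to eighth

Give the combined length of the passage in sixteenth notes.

55

Each duration in sixteenth notes: dotted half note = 12; dotted quarter = 6; half = 8; half tied to quarter (half + quarter) = 12; quarter note = 4; dotted eighth = 3; eighth tied to sixteenth (eighth + sixteenth) = 3; sixteenth = 1; quarter tied to eighth (quarter + eighth) = 6.
Sum: 12 + 6 + 8 + 12 + 4 + 3 + 3 + 1 + 6 = 55 sixteenth notes.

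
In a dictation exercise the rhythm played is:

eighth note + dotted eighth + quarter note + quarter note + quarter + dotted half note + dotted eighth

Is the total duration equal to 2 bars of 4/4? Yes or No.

Yes

One bar of 4/4 = 16 sixteenth notes, so 2 bars = 32.
Working in sixteenth notes: eighth note = 2; dotted eighth = 3; quarter note = 4; quarter note = 4; quarter = 4; dotted half note = 12; dotted eighth = 3.
Adding: 2 + 3 + 4 + 4 + 4 + 12 + 3 = 32.
32 equals 32, so the answer is Yes.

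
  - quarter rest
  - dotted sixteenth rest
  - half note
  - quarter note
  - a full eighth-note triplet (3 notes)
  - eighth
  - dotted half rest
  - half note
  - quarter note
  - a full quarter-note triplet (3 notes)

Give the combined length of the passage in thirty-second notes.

111

Express everything in thirty-second notes: quarter rest = 8; dotted sixteenth rest = 3; half note = 16; quarter note = 8; a full eighth-note triplet (3 notes) (three triplet eighths span one quarter) = 8; eighth = 4; dotted half rest = 24; half note = 16; quarter note = 8; a full quarter-note triplet (3 notes) (three triplet quarters span one half) = 16.
Altogether 8 + 3 + 16 + 8 + 8 + 4 + 24 + 16 + 8 + 16 = 111 thirty-second notes.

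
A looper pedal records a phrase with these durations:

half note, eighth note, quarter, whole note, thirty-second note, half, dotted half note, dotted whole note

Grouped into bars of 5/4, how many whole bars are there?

3

One bar of 5/4 = 40 thirty-second notes.
In thirty-second notes: half note = 16; eighth note = 4; quarter = 8; whole note = 32; thirty-second note = 1; half = 16; dotted half note = 24; dotted whole note = 48.
Total: 16 + 4 + 8 + 32 + 1 + 16 + 24 + 48 = 149.
149 ÷ 40 = 3 complete bars with 29 left over.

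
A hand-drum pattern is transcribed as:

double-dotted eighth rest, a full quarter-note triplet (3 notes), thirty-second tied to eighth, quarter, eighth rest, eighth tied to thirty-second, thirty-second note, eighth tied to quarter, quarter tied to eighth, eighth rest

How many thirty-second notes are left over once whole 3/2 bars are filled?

One bar of 3/2 = 48 thirty-second notes.
Working in thirty-second notes: double-dotted eighth rest = 7; a full quarter-note triplet (3 notes) (three triplet quarters span one half) = 16; thirty-second tied to eighth (thirty-second + eighth) = 5; quarter = 8; eighth rest = 4; eighth tied to thirty-second (eighth + thirty-second) = 5; thirty-second note = 1; eighth tied to quarter (eighth + quarter) = 12; quarter tied to eighth (quarter + eighth) = 12; eighth rest = 4.
Sum: 7 + 16 + 5 + 8 + 4 + 5 + 1 + 12 + 12 + 4 = 74.
74 ÷ 48 = 1 complete bar with 26 thirty-second notes remaining.

26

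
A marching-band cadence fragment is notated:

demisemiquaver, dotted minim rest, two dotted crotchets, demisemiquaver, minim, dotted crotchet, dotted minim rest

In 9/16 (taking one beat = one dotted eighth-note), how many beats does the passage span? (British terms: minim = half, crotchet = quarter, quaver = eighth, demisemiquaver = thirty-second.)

17

One dotted eighth-note beat = 6 thirty-second notes.
Convert each value to thirty-second notes: demisemiquaver = 1; dotted minim rest = 24; dotted crotchet = 12; dotted crotchet = 12; demisemiquaver = 1; minim = 16; dotted crotchet = 12; dotted minim rest = 24.
Altogether 1 + 24 + 12 + 12 + 1 + 16 + 12 + 24 = 102.
102 ÷ 6 = 17 beats.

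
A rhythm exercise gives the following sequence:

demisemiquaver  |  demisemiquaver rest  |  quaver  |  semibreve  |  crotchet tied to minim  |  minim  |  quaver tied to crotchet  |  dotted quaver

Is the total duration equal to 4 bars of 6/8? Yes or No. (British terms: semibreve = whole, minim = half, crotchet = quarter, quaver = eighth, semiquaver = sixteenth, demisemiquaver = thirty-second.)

One bar of 6/8 = 24 thirty-second notes, so 4 bars = 96.
Convert each value to thirty-second notes: demisemiquaver = 1; demisemiquaver rest = 1; quaver = 4; semibreve = 32; crotchet tied to minim (crotchet + minim) = 24; minim = 16; quaver tied to crotchet (quaver + crotchet) = 12; dotted quaver = 6.
Adding: 1 + 1 + 4 + 32 + 24 + 16 + 12 + 6 = 96.
96 equals 96, so the answer is Yes.

Yes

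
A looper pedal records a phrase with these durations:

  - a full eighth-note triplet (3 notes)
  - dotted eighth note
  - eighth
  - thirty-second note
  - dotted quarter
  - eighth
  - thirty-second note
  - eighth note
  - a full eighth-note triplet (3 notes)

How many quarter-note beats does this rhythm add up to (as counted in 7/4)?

6

One quarter-note beat = 8 thirty-second notes.
Working in thirty-second notes: a full eighth-note triplet (3 notes) (three triplet eighths span one quarter) = 8; dotted eighth note = 6; eighth = 4; thirty-second note = 1; dotted quarter = 12; eighth = 4; thirty-second note = 1; eighth note = 4; a full eighth-note triplet (3 notes) (three triplet eighths span one quarter) = 8.
Sum: 8 + 6 + 4 + 1 + 12 + 4 + 1 + 4 + 8 = 48.
48 ÷ 8 = 6 beats.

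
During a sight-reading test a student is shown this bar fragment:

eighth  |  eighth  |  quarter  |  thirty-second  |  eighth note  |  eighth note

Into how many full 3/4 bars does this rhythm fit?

1

One bar of 3/4 = 24 thirty-second notes.
Convert each value to thirty-second notes: eighth = 4; eighth = 4; quarter = 8; thirty-second = 1; eighth note = 4; eighth note = 4.
Sum: 4 + 4 + 8 + 1 + 4 + 4 = 25.
25 ÷ 24 = 1 complete bar with 1 left over.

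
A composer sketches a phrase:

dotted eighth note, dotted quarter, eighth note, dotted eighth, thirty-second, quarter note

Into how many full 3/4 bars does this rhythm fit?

1

One bar of 3/4 = 24 thirty-second notes.
Convert each value to thirty-second notes: dotted eighth note = 6; dotted quarter = 12; eighth note = 4; dotted eighth = 6; thirty-second = 1; quarter note = 8.
Adding: 6 + 12 + 4 + 6 + 1 + 8 = 37.
37 ÷ 24 = 1 complete bar with 13 left over.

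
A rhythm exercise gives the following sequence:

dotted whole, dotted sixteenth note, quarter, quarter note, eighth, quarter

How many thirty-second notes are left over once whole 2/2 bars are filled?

15

One bar of 2/2 = 32 thirty-second notes.
Each duration in thirty-second notes: dotted whole = 48; dotted sixteenth note = 3; quarter = 8; quarter note = 8; eighth = 4; quarter = 8.
Adding: 48 + 3 + 8 + 8 + 4 + 8 = 79.
79 ÷ 32 = 2 complete bars with 15 thirty-second notes remaining.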